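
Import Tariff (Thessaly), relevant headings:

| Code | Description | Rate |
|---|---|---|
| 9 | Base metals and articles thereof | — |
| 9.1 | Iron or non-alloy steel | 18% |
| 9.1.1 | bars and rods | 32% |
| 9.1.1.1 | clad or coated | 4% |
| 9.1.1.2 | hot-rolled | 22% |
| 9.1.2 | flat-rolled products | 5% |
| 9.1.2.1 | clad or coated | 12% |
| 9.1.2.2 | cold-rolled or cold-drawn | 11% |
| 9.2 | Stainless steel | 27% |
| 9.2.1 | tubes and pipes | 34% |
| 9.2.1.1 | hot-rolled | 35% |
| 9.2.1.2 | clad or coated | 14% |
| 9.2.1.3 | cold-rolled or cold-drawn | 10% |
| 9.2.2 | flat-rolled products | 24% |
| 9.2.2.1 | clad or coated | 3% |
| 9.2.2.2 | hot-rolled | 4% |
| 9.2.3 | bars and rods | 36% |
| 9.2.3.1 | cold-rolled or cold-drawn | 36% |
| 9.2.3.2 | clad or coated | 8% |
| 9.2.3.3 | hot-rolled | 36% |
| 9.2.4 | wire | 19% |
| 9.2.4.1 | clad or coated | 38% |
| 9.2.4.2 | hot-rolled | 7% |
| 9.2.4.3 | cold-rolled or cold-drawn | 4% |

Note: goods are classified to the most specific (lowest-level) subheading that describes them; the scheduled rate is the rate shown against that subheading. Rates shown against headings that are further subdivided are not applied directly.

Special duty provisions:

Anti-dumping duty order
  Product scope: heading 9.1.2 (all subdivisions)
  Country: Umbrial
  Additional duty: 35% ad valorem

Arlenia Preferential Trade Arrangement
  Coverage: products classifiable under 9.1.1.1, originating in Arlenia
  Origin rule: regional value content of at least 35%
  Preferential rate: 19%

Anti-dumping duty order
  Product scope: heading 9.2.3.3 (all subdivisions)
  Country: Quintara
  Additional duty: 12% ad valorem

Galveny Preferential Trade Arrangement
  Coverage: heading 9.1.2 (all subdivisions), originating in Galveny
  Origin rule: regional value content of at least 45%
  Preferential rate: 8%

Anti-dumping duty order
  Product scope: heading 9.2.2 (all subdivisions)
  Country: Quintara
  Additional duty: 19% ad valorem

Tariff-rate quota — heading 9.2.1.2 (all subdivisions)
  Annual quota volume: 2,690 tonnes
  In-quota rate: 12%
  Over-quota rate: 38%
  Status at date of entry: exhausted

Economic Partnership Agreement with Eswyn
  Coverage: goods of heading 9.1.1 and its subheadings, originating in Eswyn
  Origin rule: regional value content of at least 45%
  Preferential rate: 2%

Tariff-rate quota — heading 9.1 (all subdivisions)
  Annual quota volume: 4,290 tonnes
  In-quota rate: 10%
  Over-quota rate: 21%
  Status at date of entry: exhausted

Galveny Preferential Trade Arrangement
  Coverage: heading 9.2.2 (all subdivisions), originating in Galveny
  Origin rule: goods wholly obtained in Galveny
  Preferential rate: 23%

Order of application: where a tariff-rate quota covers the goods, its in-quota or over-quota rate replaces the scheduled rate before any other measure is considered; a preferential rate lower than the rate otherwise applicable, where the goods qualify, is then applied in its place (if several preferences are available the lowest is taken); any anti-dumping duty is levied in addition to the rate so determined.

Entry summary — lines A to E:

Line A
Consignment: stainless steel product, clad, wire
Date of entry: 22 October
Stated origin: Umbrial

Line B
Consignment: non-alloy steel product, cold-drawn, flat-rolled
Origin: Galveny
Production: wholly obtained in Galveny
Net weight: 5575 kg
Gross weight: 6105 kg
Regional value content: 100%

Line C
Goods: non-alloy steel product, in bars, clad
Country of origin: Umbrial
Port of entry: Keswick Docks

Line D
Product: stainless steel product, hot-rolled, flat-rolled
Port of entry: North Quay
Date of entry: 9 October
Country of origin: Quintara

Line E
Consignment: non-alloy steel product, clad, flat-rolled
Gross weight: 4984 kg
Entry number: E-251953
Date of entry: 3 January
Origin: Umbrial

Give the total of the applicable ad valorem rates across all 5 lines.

Line A: stainless steel → 9.2; wire → 9.2.4; clad → 9.2.4.1. Scheduled 38%. No special measure applies. → 38%.
Line B: non-alloy steel → 9.1; flat-rolled → 9.1.2; cold-drawn → 9.1.2.2. Scheduled 11%. quota on 9.1 exhausted → over-quota 21%; Galveny agreement on 9.1.2: RVC ≥ 45% → 8% available; Galveny agreement on 9.2.2: 9.1.2.2 not covered; preferential 8%. → 8%.
Line C: non-alloy steel → 9.1; in bars → 9.1.1; clad → 9.1.1.1. Scheduled 4%. quota on 9.1 exhausted → over-quota 21%. → 21%.
Line D: stainless steel → 9.2; flat-rolled → 9.2.2; hot-rolled → 9.2.2.2. Scheduled 4%. anti-dumping (Quintara, 9.2.2): +19%; total 4% + 19% = 23%. → 23%.
Line E: non-alloy steel → 9.1; flat-rolled → 9.1.2; clad → 9.1.2.1. Scheduled 12%. quota on 9.1 exhausted → over-quota 21%; anti-dumping (Umbrial, 9.1.2): +35%; total 21% + 35% = 56%. → 56%.
Sum: 38% + 8% + 21% + 23% + 56% = 146%.

146%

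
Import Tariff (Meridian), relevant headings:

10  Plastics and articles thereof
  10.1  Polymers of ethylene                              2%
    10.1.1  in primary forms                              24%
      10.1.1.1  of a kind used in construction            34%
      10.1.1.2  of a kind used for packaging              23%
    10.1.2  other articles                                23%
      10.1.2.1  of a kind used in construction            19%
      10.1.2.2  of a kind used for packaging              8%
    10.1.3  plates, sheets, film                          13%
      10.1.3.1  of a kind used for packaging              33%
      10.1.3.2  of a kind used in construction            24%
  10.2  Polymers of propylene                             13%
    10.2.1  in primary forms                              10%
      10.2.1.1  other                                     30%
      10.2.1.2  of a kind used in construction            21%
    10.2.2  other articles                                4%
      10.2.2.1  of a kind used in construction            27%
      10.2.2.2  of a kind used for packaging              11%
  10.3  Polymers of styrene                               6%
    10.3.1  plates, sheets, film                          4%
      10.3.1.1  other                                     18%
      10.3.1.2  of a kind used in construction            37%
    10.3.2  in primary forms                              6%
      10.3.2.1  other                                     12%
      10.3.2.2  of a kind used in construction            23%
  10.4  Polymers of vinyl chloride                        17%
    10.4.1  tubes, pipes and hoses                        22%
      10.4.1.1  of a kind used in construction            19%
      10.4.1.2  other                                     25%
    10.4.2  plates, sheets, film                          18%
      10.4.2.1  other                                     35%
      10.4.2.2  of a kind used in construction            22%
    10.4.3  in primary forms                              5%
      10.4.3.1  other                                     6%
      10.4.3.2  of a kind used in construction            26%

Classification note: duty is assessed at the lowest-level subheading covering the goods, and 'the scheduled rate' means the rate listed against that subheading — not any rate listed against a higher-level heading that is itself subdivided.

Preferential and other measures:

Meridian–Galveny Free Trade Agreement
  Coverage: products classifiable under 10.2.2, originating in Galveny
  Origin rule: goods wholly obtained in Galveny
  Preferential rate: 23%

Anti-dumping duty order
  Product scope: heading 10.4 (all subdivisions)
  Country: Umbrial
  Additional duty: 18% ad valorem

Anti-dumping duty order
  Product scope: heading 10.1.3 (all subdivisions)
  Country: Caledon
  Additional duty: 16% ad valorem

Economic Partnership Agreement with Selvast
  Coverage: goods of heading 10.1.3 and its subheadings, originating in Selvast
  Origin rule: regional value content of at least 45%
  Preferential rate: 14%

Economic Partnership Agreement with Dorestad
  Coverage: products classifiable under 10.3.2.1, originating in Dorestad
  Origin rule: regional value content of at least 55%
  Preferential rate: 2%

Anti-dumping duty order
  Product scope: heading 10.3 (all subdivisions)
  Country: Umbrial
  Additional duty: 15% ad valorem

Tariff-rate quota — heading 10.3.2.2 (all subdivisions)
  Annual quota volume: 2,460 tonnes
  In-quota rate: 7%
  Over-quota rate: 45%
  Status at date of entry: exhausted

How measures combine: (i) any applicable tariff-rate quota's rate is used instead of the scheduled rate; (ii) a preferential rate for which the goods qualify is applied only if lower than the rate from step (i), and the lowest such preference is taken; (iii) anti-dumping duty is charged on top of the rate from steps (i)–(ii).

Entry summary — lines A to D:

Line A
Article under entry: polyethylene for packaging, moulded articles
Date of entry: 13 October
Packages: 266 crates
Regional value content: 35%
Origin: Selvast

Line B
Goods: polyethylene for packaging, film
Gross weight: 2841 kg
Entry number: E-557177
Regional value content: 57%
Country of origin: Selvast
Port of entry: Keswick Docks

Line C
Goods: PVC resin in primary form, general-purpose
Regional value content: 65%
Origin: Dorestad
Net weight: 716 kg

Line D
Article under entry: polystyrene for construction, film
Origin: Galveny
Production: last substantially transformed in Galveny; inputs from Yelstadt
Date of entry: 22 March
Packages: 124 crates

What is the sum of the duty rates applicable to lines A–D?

Line A: polyethylene → 10.1; moulded articles → 10.1.2; for packaging → 10.1.2.2. Scheduled 8%. Selvast agreement on 10.1.3: 10.1.2.2 not covered. → 8%.
Line B: polyethylene → 10.1; film → 10.1.3; for packaging → 10.1.3.1. Scheduled 33%. Selvast agreement on 10.1.3: RVC ≥ 45% → 14% available; preferential 14%. → 14%.
Line C: PVC → 10.4; resin in primary form → 10.4.3; general-purpose → 10.4.3.1. Scheduled 6%. Dorestad agreement on 10.3.2.1: 10.4.3.1 not covered. → 6%.
Line D: polystyrene → 10.3; film → 10.3.1; for construction → 10.3.1.2. Scheduled 37%. Galveny agreement on 10.2.2: 10.3.1.2 not covered. → 37%.
Sum: 8% + 14% + 6% + 37% = 65%.

65%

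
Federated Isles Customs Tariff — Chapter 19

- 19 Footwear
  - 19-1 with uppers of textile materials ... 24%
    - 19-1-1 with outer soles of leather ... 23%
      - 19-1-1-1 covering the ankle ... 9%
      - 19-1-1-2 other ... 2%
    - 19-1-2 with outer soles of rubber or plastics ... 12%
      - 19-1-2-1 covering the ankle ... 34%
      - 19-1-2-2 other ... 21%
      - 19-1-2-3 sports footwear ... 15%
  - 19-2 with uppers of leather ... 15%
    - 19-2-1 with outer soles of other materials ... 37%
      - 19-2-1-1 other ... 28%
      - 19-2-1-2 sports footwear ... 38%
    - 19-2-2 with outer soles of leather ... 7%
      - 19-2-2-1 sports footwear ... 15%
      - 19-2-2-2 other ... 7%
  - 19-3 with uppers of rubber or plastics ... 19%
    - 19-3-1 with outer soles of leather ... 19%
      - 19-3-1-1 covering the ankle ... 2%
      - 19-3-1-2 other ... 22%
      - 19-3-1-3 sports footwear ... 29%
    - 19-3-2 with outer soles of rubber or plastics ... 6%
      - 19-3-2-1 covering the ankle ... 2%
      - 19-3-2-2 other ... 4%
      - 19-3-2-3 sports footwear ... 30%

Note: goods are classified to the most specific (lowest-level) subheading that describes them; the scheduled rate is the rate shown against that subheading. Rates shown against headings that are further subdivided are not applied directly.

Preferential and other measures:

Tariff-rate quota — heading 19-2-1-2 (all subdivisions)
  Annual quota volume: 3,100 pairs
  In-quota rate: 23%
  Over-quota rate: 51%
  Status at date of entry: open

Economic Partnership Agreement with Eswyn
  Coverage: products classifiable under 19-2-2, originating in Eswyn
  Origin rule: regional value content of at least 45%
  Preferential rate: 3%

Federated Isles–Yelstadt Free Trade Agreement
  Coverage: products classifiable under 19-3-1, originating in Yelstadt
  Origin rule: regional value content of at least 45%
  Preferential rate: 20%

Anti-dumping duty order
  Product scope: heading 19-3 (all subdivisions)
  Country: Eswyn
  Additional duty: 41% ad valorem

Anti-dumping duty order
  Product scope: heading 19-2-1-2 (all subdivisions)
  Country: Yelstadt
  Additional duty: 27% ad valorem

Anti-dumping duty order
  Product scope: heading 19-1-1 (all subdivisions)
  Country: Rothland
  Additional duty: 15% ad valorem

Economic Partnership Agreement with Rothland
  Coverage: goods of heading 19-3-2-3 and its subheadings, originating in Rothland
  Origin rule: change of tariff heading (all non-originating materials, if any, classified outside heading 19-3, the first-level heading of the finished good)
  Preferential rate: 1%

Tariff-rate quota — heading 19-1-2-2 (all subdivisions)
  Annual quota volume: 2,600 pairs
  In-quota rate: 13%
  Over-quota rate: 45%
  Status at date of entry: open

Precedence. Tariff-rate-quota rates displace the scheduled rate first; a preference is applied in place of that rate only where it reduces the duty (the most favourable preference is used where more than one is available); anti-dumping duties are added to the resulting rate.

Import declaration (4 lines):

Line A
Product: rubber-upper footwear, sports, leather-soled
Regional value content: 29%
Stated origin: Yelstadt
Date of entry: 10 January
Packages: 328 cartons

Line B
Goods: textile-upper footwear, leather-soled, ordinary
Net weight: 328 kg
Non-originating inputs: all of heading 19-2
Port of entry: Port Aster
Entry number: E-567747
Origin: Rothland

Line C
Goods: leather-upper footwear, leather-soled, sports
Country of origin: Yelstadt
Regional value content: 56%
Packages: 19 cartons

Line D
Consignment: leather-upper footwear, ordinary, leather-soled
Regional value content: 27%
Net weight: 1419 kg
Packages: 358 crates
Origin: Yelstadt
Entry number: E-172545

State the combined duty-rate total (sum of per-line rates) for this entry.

Line A: rubber-upper → 19-3; leather-soled → 19-3-1; sports → 19-3-1-3. Scheduled 29%. Yelstadt agreement on 19-3-1: RVC < 45%. → 29%.
Line B: textile-upper → 19-1; leather-soled → 19-1-1; ordinary → 19-1-1-2. Scheduled 2%. Rothland agreement on 19-3-2-3: 19-1-1-2 not covered; anti-dumping (Rothland, 19-1-1): +15%; total 2% + 15% = 17%. → 17%.
Line C: leather-upper → 19-2; leather-soled → 19-2-2; sports → 19-2-2-1. Scheduled 15%. Yelstadt agreement on 19-3-1: 19-2-2-1 not covered. → 15%.
Line D: leather-upper → 19-2; leather-soled → 19-2-2; ordinary → 19-2-2-2. Scheduled 7%. Yelstadt agreement on 19-3-1: 19-2-2-2 not covered. → 7%.
Sum: 29% + 17% + 15% + 7% = 68%.

68%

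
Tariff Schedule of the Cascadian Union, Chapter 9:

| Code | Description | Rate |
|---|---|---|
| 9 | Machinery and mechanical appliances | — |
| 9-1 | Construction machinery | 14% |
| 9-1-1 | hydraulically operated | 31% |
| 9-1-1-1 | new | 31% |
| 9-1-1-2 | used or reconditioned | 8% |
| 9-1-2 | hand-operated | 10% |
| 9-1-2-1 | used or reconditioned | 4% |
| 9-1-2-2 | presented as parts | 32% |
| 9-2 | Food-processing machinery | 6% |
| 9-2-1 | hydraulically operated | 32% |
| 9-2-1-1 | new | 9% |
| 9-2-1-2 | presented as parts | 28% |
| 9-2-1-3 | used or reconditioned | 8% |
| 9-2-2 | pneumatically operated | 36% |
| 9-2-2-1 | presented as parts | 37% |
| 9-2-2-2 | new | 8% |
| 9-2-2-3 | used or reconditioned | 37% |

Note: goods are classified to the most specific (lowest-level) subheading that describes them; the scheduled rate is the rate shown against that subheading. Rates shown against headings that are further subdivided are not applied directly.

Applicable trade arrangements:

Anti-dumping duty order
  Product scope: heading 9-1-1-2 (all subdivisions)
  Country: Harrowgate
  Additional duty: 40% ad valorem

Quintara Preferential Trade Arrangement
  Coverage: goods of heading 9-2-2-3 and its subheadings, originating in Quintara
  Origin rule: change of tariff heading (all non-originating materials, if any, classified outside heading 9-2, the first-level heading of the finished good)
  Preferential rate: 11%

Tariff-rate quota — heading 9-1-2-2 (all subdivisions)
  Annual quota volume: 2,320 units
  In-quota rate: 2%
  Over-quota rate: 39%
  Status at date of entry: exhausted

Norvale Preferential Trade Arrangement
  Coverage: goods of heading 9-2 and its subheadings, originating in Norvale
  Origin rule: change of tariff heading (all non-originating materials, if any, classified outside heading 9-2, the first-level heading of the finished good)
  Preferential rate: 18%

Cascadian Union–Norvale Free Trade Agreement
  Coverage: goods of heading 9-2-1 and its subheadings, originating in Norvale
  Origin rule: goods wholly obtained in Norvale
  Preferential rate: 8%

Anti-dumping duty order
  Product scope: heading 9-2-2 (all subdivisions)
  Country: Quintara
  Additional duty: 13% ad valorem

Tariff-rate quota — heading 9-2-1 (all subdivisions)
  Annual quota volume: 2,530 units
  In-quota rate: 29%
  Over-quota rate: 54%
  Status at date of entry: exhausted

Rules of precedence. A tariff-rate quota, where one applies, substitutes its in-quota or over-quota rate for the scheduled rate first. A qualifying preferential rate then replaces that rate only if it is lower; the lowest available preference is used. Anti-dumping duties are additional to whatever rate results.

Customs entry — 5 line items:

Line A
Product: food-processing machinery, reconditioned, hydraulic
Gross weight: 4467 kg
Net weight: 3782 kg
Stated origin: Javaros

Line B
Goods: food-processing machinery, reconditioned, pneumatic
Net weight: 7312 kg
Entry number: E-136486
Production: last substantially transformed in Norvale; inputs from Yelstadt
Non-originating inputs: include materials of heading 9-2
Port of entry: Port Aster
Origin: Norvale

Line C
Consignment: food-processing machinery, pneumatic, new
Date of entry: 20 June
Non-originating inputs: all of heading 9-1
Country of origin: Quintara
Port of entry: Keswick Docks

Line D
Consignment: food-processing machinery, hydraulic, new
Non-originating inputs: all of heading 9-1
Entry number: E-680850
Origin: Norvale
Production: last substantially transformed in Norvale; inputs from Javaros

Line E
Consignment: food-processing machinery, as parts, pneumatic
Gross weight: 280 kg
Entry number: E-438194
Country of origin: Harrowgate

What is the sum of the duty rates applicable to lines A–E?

167%

Line A: food-processing → 9-2; hydraulic → 9-2-1; reconditioned → 9-2-1-3. Scheduled 8%. quota on 9-2-1 exhausted → over-quota 54%. → 54%.
Line B: food-processing → 9-2; pneumatic → 9-2-2; reconditioned → 9-2-2-3. Scheduled 37%. Norvale agreement on 9-2: CTH not met; Norvale agreement on 9-2-1: 9-2-2-3 not covered. → 37%.
Line C: food-processing → 9-2; pneumatic → 9-2-2; new → 9-2-2-2. Scheduled 8%. Quintara agreement on 9-2-2-3: 9-2-2-2 not covered; anti-dumping (Quintara, 9-2-2): +13%; total 8% + 13% = 21%. → 21%.
Line D: food-processing → 9-2; hydraulic → 9-2-1; new → 9-2-1-1. Scheduled 9%. quota on 9-2-1 exhausted → over-quota 54%; Norvale agreement on 9-2: CTH met → 18% available; Norvale agreement on 9-2-1: not wholly obtained; preferential 18%. → 18%.
Line E: food-processing → 9-2; pneumatic → 9-2-2; as parts → 9-2-2-1. Scheduled 37%. No special measure applies. → 37%.
Sum: 54% + 37% + 21% + 18% + 37% = 167%.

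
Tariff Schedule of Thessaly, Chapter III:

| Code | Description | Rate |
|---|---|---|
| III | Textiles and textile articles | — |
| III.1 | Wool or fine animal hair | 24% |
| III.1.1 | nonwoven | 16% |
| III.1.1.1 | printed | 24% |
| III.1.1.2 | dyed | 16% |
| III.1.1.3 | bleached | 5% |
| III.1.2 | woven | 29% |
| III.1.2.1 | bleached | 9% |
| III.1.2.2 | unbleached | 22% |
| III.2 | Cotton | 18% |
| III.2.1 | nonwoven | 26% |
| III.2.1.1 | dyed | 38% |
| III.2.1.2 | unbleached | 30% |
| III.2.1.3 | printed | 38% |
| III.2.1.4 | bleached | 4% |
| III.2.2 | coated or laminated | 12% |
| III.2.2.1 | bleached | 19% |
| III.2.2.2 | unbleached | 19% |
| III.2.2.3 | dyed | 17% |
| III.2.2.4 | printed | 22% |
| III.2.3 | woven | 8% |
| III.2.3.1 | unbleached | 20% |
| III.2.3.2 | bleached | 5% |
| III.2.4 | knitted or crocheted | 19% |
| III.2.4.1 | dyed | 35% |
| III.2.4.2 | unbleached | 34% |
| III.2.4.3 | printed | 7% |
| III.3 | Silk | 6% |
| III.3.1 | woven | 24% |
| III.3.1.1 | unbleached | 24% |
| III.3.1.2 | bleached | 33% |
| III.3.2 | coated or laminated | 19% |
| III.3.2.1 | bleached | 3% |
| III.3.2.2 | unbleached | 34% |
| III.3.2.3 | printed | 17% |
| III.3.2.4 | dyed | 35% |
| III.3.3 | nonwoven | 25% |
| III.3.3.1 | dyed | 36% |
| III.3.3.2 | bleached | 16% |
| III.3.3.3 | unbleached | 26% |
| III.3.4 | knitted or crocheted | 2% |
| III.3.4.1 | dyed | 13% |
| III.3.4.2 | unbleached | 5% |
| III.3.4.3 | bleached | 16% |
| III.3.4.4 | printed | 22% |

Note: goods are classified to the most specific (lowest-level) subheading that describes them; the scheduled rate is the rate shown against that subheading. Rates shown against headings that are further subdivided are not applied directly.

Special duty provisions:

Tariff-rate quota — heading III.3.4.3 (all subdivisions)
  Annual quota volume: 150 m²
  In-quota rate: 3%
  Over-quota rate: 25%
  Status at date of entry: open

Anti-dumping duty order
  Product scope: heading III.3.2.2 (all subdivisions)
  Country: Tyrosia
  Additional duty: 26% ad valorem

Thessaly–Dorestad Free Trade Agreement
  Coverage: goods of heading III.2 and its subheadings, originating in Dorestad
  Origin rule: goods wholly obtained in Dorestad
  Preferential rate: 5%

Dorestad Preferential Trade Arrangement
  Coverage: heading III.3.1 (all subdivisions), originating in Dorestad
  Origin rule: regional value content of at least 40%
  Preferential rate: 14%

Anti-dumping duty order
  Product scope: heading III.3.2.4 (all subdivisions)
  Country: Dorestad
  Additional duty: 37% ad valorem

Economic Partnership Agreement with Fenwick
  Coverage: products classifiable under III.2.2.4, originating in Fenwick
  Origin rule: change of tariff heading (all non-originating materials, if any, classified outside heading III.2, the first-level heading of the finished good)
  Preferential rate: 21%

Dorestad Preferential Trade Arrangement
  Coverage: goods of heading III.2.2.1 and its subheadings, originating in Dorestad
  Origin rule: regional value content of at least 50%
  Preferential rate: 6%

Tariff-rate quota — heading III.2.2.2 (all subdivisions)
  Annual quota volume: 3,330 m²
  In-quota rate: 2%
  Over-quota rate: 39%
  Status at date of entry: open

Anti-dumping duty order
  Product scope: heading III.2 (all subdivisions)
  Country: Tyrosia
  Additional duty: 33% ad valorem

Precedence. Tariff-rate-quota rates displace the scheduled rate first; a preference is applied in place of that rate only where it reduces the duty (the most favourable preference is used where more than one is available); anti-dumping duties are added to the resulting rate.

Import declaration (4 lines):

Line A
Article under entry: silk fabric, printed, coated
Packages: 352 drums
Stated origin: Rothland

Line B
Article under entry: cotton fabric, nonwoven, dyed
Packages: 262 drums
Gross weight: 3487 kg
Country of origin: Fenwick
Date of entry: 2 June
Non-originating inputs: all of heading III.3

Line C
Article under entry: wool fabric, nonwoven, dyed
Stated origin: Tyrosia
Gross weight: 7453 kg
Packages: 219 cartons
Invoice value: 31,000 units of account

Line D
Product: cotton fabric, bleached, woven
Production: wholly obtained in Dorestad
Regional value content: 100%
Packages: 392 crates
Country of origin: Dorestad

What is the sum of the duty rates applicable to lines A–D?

76%

Line A: silk → III.3; coated → III.3.2; printed → III.3.2.3. Scheduled 17%. No special measure applies. → 17%.
Line B: cotton → III.2; nonwoven → III.2.1; dyed → III.2.1.1. Scheduled 38%. Fenwick agreement on III.2.2.4: III.2.1.1 not covered. → 38%.
Line C: wool → III.1; nonwoven → III.1.1; dyed → III.1.1.2. Scheduled 16%. No special measure applies. → 16%.
Line D: cotton → III.2; woven → III.2.3; bleached → III.2.3.2. Scheduled 5%. Dorestad agreement on III.2: wholly obtained → 5% available; Dorestad agreement on III.3.1: III.2.3.2 not covered; Dorestad agreement on III.2.2.1: III.2.3.2 not covered; preference 5% not lower than 5% → no reduction. → 5%.
Sum: 17% + 38% + 16% + 5% = 76%.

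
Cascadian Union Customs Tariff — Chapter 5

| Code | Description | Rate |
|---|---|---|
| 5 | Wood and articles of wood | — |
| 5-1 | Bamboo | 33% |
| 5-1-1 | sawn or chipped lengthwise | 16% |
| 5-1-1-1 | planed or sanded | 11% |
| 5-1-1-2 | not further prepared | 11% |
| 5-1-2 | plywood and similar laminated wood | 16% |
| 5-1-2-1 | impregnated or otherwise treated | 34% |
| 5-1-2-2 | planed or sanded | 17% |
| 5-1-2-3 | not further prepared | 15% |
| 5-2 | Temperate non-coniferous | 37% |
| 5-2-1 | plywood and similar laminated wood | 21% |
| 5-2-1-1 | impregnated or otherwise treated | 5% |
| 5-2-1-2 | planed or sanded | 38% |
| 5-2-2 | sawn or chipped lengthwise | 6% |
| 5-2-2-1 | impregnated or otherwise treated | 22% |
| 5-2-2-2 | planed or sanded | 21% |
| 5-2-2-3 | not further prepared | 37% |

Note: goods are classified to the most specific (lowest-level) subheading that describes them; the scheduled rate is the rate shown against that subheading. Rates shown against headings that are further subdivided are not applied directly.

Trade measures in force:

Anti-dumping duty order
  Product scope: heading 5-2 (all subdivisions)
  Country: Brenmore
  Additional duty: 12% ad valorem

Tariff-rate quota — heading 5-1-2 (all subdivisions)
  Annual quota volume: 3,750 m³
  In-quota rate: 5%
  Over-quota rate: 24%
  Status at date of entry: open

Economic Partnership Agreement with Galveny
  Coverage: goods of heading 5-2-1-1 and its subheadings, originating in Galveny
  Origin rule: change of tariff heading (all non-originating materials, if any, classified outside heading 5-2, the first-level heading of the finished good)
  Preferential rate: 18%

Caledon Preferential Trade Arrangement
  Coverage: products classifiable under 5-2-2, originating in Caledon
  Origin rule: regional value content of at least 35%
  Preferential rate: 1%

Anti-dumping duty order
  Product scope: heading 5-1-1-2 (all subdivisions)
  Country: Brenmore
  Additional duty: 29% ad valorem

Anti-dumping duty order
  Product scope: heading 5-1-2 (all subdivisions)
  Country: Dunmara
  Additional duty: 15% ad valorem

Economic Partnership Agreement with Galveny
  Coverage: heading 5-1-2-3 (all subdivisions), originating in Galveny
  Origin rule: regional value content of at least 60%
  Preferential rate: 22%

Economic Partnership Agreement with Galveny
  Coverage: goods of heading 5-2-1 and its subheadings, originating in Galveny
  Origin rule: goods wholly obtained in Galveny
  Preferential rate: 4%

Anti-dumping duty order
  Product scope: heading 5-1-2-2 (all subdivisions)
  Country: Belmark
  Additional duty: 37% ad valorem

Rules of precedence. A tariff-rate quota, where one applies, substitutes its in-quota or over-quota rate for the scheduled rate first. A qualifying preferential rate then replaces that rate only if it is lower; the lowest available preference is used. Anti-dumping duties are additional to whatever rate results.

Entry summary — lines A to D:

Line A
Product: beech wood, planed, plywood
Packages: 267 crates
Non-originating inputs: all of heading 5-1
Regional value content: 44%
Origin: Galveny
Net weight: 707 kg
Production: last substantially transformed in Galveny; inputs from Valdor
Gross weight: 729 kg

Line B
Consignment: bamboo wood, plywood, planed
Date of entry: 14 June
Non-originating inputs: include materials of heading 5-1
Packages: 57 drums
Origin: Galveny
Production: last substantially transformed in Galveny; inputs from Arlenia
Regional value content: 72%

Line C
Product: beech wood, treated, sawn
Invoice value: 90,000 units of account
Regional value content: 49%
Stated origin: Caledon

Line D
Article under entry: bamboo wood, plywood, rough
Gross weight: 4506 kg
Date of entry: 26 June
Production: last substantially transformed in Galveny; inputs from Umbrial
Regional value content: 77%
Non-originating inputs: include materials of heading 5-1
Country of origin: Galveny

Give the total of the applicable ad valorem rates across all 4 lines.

49%

Line A: beech → 5-2; plywood → 5-2-1; planed → 5-2-1-2. Scheduled 38%. Galveny agreement on 5-2-1-1: 5-2-1-2 not covered; Galveny agreement on 5-1-2-3: 5-2-1-2 not covered; Galveny agreement on 5-2-1: not wholly obtained. → 38%.
Line B: bamboo → 5-1; plywood → 5-1-2; planed → 5-1-2-2. Scheduled 17%. quota on 5-1-2 open → in-quota 5%; Galveny agreement on 5-2-1-1: 5-1-2-2 not covered; Galveny agreement on 5-1-2-3: 5-1-2-2 not covered; Galveny agreement on 5-2-1: 5-1-2-2 not covered. → 5%.
Line C: beech → 5-2; sawn → 5-2-2; treated → 5-2-2-1. Scheduled 22%. Caledon agreement on 5-2-2: RVC ≥ 35% → 1% available; preferential 1%. → 1%.
Line D: bamboo → 5-1; plywood → 5-1-2; rough → 5-1-2-3. Scheduled 15%. quota on 5-1-2 open → in-quota 5%; Galveny agreement on 5-2-1-1: 5-1-2-3 not covered; Galveny agreement on 5-1-2-3: RVC ≥ 60% → 22% available; Galveny agreement on 5-2-1: 5-1-2-3 not covered; preference 22% not lower than 5% → no reduction. → 5%.
Sum: 38% + 5% + 1% + 5% = 49%.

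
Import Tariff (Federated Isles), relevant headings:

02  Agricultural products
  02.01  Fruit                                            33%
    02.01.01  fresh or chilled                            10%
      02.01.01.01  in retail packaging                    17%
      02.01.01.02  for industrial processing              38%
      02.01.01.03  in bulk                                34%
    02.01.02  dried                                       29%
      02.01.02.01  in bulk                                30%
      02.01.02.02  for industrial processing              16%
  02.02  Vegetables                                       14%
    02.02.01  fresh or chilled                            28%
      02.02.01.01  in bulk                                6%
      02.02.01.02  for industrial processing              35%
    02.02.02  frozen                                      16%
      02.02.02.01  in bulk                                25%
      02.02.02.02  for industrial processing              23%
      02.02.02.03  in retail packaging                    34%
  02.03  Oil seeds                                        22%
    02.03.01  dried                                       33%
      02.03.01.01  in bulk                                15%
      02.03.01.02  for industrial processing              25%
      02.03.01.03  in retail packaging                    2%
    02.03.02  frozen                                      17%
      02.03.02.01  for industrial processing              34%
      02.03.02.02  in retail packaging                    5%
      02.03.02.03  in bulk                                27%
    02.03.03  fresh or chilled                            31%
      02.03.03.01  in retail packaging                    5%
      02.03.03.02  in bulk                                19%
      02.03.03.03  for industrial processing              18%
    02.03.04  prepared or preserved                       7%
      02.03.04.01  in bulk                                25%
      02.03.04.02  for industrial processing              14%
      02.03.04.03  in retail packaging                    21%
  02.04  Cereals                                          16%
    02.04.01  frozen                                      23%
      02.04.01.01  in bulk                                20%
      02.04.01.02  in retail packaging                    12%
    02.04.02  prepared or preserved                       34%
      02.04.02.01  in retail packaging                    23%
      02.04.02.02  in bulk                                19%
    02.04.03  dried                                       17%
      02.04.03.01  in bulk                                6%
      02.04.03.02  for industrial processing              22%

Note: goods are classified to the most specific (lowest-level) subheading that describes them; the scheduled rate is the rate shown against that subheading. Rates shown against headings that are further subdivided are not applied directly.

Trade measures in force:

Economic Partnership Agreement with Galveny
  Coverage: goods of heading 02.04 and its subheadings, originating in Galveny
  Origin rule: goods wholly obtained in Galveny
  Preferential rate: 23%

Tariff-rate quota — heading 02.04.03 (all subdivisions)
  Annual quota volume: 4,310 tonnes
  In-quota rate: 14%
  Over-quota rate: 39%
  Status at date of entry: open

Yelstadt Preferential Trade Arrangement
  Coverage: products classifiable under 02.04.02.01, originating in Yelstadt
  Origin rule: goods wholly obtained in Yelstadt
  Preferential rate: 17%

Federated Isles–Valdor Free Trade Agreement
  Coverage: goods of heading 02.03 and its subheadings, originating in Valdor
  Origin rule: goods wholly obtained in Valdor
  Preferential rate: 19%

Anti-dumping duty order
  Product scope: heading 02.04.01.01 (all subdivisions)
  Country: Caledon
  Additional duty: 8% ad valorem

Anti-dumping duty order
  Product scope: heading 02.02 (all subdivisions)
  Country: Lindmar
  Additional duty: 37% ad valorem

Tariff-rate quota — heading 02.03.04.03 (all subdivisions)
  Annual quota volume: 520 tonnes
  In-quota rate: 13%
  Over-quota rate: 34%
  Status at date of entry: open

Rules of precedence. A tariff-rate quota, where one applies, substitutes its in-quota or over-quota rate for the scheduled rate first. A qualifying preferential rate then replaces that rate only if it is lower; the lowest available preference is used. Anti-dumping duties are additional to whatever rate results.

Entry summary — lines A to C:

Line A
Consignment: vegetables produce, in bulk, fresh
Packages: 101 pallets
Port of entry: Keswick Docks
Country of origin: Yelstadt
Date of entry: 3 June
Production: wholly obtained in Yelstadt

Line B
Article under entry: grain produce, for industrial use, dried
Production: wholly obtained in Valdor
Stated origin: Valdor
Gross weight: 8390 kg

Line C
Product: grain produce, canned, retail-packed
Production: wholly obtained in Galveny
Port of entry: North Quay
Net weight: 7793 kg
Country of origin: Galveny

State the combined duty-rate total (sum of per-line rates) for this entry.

43%

Line A: vegetables → 02.02; fresh → 02.02.01; in bulk → 02.02.01.01. Scheduled 6%. Yelstadt agreement on 02.04.02.01: 02.02.01.01 not covered. → 6%.
Line B: grain → 02.04; dried → 02.04.03; for industrial use → 02.04.03.02. Scheduled 22%. quota on 02.04.03 open → in-quota 14%; Valdor agreement on 02.03: 02.04.03.02 not covered. → 14%.
Line C: grain → 02.04; canned → 02.04.02; retail-packed → 02.04.02.01. Scheduled 23%. Galveny agreement on 02.04: wholly obtained → 23% available; preference 23% not lower than 23% → no reduction. → 23%.
Sum: 6% + 14% + 23% = 43%.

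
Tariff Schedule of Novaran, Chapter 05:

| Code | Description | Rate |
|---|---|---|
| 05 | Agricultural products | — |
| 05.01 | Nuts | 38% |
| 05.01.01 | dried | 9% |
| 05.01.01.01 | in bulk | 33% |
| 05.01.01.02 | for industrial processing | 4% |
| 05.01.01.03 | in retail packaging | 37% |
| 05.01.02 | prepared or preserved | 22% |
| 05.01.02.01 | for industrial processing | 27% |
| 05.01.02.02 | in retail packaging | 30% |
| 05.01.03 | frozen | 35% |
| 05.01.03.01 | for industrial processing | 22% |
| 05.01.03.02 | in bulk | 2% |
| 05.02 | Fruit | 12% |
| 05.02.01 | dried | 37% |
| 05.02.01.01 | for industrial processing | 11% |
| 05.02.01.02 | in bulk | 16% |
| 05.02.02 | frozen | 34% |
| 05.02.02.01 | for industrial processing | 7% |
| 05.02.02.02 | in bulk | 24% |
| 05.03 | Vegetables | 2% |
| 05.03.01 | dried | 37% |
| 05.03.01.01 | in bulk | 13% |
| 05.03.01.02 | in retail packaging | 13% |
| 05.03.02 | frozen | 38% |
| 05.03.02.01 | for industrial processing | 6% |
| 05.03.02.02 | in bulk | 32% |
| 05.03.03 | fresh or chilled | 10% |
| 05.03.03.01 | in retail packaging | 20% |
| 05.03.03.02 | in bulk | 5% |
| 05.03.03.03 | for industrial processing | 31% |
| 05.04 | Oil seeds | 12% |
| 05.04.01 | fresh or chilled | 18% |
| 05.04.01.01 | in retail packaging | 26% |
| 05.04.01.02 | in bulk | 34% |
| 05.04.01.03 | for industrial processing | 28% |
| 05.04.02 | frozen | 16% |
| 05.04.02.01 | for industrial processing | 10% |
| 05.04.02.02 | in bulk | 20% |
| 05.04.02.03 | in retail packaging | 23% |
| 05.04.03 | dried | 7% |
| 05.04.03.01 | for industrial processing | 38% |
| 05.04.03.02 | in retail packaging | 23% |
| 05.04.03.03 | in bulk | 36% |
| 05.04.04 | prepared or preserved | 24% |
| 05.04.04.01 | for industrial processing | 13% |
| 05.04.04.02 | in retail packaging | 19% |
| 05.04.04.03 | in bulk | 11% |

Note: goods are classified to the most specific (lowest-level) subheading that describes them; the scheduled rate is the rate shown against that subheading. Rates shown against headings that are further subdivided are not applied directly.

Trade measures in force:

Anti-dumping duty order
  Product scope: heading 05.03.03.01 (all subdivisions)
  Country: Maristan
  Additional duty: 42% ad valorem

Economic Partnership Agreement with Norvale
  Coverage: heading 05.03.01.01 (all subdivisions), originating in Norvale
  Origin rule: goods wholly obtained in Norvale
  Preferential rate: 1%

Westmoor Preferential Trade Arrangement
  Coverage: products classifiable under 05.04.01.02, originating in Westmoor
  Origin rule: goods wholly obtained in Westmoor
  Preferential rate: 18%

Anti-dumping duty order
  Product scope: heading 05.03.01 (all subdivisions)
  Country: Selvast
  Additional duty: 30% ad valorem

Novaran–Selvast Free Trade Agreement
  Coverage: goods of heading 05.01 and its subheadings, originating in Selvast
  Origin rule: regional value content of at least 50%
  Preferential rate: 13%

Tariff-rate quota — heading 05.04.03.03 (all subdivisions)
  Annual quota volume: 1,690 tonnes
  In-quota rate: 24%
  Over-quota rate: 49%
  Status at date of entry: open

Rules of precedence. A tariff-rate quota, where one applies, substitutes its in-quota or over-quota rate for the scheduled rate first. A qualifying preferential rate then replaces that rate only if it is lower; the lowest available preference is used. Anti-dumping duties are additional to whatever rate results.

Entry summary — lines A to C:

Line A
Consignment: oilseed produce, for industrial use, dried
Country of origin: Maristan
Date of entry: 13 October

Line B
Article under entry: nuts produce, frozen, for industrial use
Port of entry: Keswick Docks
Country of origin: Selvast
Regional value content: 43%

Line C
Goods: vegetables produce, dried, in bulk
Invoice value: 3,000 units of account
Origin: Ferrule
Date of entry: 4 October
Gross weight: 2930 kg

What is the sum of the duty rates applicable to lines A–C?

Line A: oilseed → 05.04; dried → 05.04.03; for industrial use → 05.04.03.01. Scheduled 38%. No special measure applies. → 38%.
Line B: nuts → 05.01; frozen → 05.01.03; for industrial use → 05.01.03.01. Scheduled 22%. Selvast agreement on 05.01: RVC < 50%. → 22%.
Line C: vegetables → 05.03; dried → 05.03.01; in bulk → 05.03.01.01. Scheduled 13%. No special measure applies. → 13%.
Sum: 38% + 22% + 13% = 73%.

73%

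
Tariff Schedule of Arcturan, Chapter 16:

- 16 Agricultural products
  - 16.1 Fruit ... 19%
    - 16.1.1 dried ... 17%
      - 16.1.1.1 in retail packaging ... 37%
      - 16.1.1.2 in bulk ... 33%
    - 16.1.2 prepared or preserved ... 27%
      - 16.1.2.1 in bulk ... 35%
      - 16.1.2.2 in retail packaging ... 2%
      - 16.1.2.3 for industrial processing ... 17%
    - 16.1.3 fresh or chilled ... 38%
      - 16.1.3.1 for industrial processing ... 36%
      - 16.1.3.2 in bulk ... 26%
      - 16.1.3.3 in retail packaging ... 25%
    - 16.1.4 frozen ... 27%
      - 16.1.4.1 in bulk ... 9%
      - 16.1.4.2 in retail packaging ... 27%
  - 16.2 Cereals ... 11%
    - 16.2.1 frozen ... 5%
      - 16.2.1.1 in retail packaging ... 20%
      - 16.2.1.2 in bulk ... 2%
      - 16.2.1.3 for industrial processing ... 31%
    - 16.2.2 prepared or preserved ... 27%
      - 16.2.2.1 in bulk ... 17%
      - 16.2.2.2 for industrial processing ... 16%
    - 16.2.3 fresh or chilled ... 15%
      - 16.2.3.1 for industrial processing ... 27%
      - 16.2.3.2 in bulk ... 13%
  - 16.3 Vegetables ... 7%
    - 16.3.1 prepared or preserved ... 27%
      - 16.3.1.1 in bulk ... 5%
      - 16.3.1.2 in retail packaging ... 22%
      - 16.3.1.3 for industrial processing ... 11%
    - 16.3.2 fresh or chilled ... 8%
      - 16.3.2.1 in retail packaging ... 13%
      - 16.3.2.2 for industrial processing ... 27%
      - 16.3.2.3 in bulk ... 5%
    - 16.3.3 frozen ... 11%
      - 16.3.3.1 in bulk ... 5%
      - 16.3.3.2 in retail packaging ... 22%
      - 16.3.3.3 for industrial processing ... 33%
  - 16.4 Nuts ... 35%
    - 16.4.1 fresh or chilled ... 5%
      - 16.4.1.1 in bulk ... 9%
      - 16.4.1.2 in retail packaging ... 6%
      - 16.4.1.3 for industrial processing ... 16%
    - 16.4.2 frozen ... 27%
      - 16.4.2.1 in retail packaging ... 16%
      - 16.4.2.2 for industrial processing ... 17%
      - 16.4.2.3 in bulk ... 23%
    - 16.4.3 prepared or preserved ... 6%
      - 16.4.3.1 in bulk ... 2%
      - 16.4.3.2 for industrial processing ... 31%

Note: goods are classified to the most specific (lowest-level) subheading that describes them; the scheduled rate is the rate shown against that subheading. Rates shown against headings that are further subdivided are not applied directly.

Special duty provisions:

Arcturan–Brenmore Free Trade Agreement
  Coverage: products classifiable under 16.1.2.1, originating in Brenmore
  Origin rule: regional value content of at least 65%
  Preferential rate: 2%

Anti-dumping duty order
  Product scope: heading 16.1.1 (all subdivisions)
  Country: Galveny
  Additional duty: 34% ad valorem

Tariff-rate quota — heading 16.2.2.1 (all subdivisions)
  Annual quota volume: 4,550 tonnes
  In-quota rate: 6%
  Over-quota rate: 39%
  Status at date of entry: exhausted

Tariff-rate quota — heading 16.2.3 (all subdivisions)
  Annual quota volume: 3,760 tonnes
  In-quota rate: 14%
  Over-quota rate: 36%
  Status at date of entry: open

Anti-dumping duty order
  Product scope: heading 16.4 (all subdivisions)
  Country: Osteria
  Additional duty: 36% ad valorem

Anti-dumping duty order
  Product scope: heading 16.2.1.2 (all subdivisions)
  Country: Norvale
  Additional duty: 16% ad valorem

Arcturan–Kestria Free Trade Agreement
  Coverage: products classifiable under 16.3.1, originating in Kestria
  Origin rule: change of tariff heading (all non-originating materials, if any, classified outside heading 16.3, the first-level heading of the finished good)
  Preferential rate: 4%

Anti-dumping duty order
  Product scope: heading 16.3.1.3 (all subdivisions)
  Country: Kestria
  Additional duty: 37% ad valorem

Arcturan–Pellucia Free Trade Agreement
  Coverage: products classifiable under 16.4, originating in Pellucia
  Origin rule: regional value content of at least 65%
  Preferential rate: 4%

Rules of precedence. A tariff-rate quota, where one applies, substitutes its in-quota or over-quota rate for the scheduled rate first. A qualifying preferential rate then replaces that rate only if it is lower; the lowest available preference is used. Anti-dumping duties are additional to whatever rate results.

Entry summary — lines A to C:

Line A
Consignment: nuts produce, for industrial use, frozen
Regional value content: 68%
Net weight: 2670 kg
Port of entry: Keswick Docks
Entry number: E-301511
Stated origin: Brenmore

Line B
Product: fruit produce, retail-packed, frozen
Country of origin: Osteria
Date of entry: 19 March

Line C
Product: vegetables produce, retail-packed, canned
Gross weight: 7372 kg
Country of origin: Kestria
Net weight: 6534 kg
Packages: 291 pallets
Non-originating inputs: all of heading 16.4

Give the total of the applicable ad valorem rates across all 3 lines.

48%

Line A: nuts → 16.4; frozen → 16.4.2; for industrial use → 16.4.2.2. Scheduled 17%. Brenmore agreement on 16.1.2.1: 16.4.2.2 not covered. → 17%.
Line B: fruit → 16.1; frozen → 16.1.4; retail-packed → 16.1.4.2. Scheduled 27%. No special measure applies. → 27%.
Line C: vegetables → 16.3; canned → 16.3.1; retail-packed → 16.3.1.2. Scheduled 22%. Kestria agreement on 16.3.1: CTH met → 4% available; preferential 4%. → 4%.
Sum: 17% + 27% + 4% = 48%.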